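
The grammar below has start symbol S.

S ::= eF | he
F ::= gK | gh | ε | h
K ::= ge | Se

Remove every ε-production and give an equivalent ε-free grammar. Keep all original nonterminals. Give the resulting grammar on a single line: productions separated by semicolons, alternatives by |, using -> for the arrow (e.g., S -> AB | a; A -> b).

Nullable set: {F}.
S -> eF: F nullable, giving e | eF.
Drop F -> ε.
Unchanged (no nullable symbols): S -> he; F -> gK; F -> gh; F -> h; K -> Se; K -> ge.

S -> e | eF | he; F -> h | gK | gh; K -> Se | ge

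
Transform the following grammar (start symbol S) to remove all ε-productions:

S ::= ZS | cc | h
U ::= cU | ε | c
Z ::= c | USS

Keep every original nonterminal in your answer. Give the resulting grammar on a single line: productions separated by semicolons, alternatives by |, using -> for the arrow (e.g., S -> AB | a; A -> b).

Nullable set: {U}.
Drop U -> ε.
U -> cU: U nullable, giving c | cU.
Z -> USS: U nullable, giving SS | USS.
Unchanged (no nullable symbols): S -> ZS; S -> cc; S -> h; U -> c; Z -> c.

S -> h | ZS | cc; U -> c | cU; Z -> c | SS | USS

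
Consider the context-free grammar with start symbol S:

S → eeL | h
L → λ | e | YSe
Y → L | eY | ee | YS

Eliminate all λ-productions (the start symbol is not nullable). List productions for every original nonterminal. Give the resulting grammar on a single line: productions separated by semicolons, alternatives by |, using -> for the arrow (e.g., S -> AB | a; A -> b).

Nullable set: {L, Y}.
S -> eeL: L nullable, giving ee | eeL.
Drop L -> λ.
L -> YSe: Y nullable, giving Se | YSe.
Y -> L: L nullable, giving L.
Y -> YS: Y nullable, giving S | YS.
Y -> eY: Y nullable, giving e | eY.
Unchanged (no nullable symbols): S -> h; L -> e; Y -> ee.

S -> h | ee | eeL; L -> e | Se | YSe; Y -> L | S | e | YS | eY | ee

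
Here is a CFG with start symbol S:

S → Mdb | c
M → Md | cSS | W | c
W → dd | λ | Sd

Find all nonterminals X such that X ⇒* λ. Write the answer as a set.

Directly nullable (have an ε-rule): {W}.
M is nullable via M -> W (every symbol on the right is already known nullable).
Not nullable: S — each has a terminal in every rule's right-hand side or depends on a non-nullable symbol.

{M, W}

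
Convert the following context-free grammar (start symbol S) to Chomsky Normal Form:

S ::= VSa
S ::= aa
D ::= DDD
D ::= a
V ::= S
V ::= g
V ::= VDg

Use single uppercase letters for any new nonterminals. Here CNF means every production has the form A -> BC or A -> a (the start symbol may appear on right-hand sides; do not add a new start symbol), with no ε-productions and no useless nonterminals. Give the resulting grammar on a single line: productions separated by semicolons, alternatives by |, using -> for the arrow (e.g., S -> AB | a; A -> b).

No ε-productions.
After unit-elimination: S -> aa | VSa; D -> a | DDD; V -> g | aa | VDg | VSa.
TERM: introduce A -> a, B -> g and substitute in every rule of length ≥2.
BIN: D -> DDD becomes D -> DC, C -> DD; S -> VSA becomes S -> VE, E -> SA; V -> VDB becomes V -> VF, F -> DB; V -> VSA becomes V -> VG, G -> SA.

S -> AA | VE; A -> a; B -> g; C -> DD; D -> a | DC; E -> SA; F -> DB; G -> SA; V -> g | AA | VF | VG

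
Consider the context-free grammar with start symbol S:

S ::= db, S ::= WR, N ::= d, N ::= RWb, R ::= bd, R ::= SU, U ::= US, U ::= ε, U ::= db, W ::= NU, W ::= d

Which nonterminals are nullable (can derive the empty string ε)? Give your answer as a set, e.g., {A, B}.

Directly nullable (have an ε-rule): {U}.
Not nullable: N, R, S, W — each has a terminal in every rule's right-hand side or depends on a non-nullable symbol.

{U}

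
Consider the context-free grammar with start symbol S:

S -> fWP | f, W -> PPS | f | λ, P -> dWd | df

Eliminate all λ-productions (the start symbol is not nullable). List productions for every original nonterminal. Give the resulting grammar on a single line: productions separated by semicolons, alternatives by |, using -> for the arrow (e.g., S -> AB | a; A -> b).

S -> f | fP | fWP; P -> dd | df | dWd; W -> f | PPS

Nullable set: {W}.
S -> fWP: W nullable, giving fP | fWP.
P -> dWd: W nullable, giving dWd | dd.
Drop W -> λ.
Unchanged (no nullable symbols): S -> f; P -> df; W -> PPS; W -> f.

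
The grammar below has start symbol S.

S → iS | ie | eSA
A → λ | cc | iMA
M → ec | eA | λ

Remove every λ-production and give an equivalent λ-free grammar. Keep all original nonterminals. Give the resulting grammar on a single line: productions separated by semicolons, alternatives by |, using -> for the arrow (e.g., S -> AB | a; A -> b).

S -> eS | iS | ie | eSA; A -> i | cc | iA | iM | iMA; M -> e | eA | ec

Nullable set: {A, M}.
S -> eSA: A nullable, giving eS | eSA.
Drop A -> λ.
A -> iMA: M, A nullable, giving i | iA | iM | iMA.
Drop M -> λ.
M -> eA: A nullable, giving e | eA.
Unchanged (no nullable symbols): S -> iS; S -> ie; A -> cc; M -> ec.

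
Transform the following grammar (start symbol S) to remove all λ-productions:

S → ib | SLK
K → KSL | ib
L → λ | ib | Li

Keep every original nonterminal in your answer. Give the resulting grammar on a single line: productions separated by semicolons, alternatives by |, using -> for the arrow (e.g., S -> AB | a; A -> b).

Nullable set: {L}.
S -> SLK: L nullable, giving SK | SLK.
K -> KSL: L nullable, giving KS | KSL.
Drop L -> λ.
L -> Li: L nullable, giving Li | i.
Unchanged (no nullable symbols): S -> ib; K -> ib; L -> ib.

S -> SK | ib | SLK; K -> KS | ib | KSL; L -> i | Li | ib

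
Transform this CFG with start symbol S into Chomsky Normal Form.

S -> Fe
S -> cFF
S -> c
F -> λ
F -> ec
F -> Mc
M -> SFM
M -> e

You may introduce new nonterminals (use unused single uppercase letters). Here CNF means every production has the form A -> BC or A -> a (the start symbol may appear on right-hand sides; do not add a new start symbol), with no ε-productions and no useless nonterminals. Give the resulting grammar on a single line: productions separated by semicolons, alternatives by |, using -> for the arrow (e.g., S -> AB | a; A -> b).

Nullable: {F}; after ε-elimination: S -> c | e | Fe | cF | cFF; F -> Mc | ec; M -> e | SM | SFM.
No unit productions to eliminate.
TERM: introduce A -> c, B -> e and substitute in every rule of length ≥2.
BIN: M -> SFM becomes M -> SC, C -> FM; S -> AFF becomes S -> AD, D -> FF.

S -> c | e | AD | AF | FB; A -> c; B -> e; C -> FM; D -> FF; F -> BA | MA; M -> e | SC | SM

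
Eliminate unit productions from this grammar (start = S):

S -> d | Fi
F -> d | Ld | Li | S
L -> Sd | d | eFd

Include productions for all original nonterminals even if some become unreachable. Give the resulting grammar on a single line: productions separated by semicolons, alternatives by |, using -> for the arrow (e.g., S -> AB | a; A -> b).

Unit productions: F->S.
Unit pairs (A ⇒* B via units): (F,S).
S: inherits non-unit rules of {S} → Fi | d.
F: inherits non-unit rules of {F, S} → Fi | Ld | Li | d.
L: inherits non-unit rules of {L} → Sd | d | eFd.

S -> d | Fi; F -> d | Fi | Ld | Li; L -> d | Sd | eFd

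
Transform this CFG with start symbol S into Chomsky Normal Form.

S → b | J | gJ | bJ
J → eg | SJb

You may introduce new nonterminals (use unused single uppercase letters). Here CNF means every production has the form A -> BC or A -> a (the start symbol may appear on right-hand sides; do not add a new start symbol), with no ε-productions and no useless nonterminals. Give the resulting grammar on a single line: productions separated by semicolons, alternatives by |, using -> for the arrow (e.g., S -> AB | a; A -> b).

No ε-productions.
After unit-elimination: S -> b | bJ | eg | gJ | SJb; J -> eg | SJb.
TERM: introduce A -> b, B -> e, C -> g and substitute in every rule of length ≥2.
BIN: J -> SJA becomes J -> SD, D -> JA; S -> SJA becomes S -> SE, E -> JA.

S -> b | AJ | BC | CJ | SE; A -> b; B -> e; C -> g; D -> JA; E -> JA; J -> BC | SD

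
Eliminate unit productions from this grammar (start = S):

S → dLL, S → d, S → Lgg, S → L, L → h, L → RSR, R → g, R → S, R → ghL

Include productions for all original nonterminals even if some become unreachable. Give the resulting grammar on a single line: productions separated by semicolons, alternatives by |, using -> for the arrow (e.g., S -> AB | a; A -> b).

S -> d | h | Lgg | RSR | dLL; L -> h | RSR; R -> d | g | h | Lgg | RSR | dLL | ghL

Unit productions: R->S, S->L.
Unit pairs (A ⇒* B via units): (R,L), (R,S), (S,L).
S: inherits non-unit rules of {L, S} → Lgg | RSR | d | dLL | h.
L: inherits non-unit rules of {L} → RSR | h.
R: inherits non-unit rules of {L, R, S} → Lgg | RSR | d | dLL | g | ghL | h.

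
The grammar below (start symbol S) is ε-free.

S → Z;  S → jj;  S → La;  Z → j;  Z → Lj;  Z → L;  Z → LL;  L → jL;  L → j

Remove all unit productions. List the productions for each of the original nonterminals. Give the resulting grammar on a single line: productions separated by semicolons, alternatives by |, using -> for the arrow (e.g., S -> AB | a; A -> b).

Unit productions: S->Z, Z->L.
Unit pairs (A ⇒* B via units): (S,L), (S,Z), (Z,L).
S: inherits non-unit rules of {L, S, Z} → LL | La | Lj | j | jL | jj.
L: inherits non-unit rules of {L} → j | jL.
Z: inherits non-unit rules of {L, Z} → LL | Lj | j | jL.

S -> j | LL | La | Lj | jL | jj; L -> j | jL; Z -> j | LL | Lj | jL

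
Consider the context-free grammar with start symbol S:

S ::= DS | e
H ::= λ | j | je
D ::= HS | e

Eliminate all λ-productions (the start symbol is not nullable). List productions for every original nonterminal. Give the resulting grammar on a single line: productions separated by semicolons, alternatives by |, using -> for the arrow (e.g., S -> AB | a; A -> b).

S -> e | DS; D -> S | e | HS; H -> j | je

Nullable set: {H}.
D -> HS: H nullable, giving HS | S.
Drop H -> λ.
Unchanged (no nullable symbols): S -> DS; S -> e; D -> e; H -> j; H -> je.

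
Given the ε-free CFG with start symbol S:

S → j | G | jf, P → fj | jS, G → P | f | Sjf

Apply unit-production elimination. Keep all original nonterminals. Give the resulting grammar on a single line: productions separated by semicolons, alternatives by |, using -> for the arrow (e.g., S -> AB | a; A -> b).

Unit productions: G->P, S->G.
Unit pairs (A ⇒* B via units): (G,P), (S,G), (S,P).
S: inherits non-unit rules of {G, P, S} → Sjf | f | fj | j | jS | jf.
G: inherits non-unit rules of {G, P} → Sjf | f | fj | jS.
P: inherits non-unit rules of {P} → fj | jS.

S -> f | j | fj | jS | jf | Sjf; G -> f | fj | jS | Sjf; P -> fj | jS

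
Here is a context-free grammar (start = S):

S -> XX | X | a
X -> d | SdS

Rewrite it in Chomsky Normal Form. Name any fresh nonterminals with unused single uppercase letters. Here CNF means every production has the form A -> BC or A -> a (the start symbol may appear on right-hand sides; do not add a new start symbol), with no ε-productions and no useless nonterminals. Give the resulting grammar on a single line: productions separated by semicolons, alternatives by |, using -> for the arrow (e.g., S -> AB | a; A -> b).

No ε-productions.
After unit-elimination: S -> a | d | XX | SdS; X -> d | SdS.
TERM: introduce A -> d and substitute in every rule of length ≥2.
BIN: S -> SAS becomes S -> SB, B -> AS; X -> SAS becomes X -> SC, C -> AS.

S -> a | d | SB | XX; A -> d; B -> AS; C -> AS; X -> d | SC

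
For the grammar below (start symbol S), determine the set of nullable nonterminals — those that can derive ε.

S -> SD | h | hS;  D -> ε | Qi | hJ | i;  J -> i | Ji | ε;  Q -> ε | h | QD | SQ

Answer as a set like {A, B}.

Directly nullable (have an ε-rule): {D, J, Q}.
Not nullable: S — each has a terminal in every rule's right-hand side or depends on a non-nullable symbol.

{D, J, Q}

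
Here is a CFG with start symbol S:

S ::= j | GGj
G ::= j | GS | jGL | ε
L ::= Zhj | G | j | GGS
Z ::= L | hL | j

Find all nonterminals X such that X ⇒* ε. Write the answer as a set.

{G, L, Z}

Directly nullable (have an ε-rule): {G}.
L is nullable via L -> G (every symbol on the right is already known nullable).
Z is nullable via Z -> L (every symbol on the right is already known nullable).
Not nullable: S — each has a terminal in every rule's right-hand side or depends on a non-nullable symbol.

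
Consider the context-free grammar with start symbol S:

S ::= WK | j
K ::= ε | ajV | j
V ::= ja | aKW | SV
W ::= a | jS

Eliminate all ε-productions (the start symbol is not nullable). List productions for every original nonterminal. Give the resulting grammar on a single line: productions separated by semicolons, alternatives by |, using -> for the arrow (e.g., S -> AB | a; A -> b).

Nullable set: {K}.
S -> WK: K nullable, giving W | WK.
Drop K -> ε.
V -> aKW: K nullable, giving aKW | aW.
Unchanged (no nullable symbols): S -> j; K -> ajV; K -> j; V -> SV; V -> ja; W -> a; W -> jS.

S -> W | j | WK; K -> j | ajV; V -> SV | aW | ja | aKW; W -> a | jS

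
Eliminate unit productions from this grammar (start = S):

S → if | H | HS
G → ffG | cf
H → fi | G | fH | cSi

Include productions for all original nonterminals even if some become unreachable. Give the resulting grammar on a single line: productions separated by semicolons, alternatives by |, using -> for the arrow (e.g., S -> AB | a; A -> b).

Unit productions: H->G, S->H.
Unit pairs (A ⇒* B via units): (H,G), (S,G), (S,H).
S: inherits non-unit rules of {G, H, S} → HS | cSi | cf | fH | ffG | fi | if.
G: inherits non-unit rules of {G} → cf | ffG.
H: inherits non-unit rules of {G, H} → cSi | cf | fH | ffG | fi.

S -> HS | cf | fH | fi | if | cSi | ffG; G -> cf | ffG; H -> cf | fH | fi | cSi | ffG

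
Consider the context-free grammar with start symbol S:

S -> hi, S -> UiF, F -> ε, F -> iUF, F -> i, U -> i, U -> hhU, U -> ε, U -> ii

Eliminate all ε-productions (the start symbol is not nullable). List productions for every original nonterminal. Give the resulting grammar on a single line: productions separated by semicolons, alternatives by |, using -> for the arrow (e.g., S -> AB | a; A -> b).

S -> i | Ui | hi | iF | UiF; F -> i | iF | iU | iUF; U -> i | hh | ii | hhU

Nullable set: {F, U}.
S -> UiF: U, F nullable, giving Ui | UiF | i | iF.
Drop F -> ε.
F -> iUF: U, F nullable, giving i | iF | iU | iUF.
Drop U -> ε.
U -> hhU: U nullable, giving hh | hhU.
Unchanged (no nullable symbols): S -> hi; F -> i; U -> i; U -> ii.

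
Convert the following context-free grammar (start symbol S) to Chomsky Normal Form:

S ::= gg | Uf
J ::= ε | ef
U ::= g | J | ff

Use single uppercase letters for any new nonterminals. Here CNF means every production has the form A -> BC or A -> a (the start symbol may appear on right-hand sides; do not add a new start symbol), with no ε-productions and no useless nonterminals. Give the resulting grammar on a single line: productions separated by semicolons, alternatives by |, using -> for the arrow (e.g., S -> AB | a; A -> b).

S -> f | CC | UB; A -> e; B -> f; C -> g; U -> g | AB | BB

Nullable: {J, U}; after ε-elimination: S -> f | Uf | gg; J -> ef; U -> J | g | ff.
After unit-elimination: S -> f | Uf | gg; J -> ef; U -> g | ef | ff.
TERM: introduce A -> e, B -> f, C -> g and substitute in every rule of length ≥2.
Drop unreachable/unproductive: J.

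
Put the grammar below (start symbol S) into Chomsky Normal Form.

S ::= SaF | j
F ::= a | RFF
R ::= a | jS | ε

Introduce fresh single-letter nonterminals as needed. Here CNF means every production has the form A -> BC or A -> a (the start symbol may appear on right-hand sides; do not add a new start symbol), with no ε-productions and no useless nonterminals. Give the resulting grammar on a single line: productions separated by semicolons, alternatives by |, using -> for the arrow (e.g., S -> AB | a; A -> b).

Nullable: {R}; after ε-elimination: S -> j | SaF; F -> a | FF | RFF; R -> a | jS.
No unit productions to eliminate.
TERM: introduce B -> a, A -> j and substitute in every rule of length ≥2.
BIN: F -> RFF becomes F -> RC, C -> FF; S -> SBF becomes S -> SD, D -> BF.

S -> j | SD; A -> j; B -> a; C -> FF; D -> BF; F -> a | FF | RC; R -> a | AS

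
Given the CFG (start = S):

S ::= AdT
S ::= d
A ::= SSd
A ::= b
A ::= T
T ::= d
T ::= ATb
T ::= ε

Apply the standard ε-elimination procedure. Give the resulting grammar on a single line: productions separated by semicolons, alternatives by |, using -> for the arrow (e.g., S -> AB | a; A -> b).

S -> d | Ad | dT | AdT; A -> T | b | SSd; T -> b | d | Ab | Tb | ATb

Nullable set: {A, T}.
S -> AdT: A, T nullable, giving Ad | AdT | d | dT.
A -> T: T nullable, giving T.
Drop T -> ε.
T -> ATb: A, T nullable, giving ATb | Ab | Tb | b.
Unchanged (no nullable symbols): S -> d; A -> SSd; A -> b; T -> d.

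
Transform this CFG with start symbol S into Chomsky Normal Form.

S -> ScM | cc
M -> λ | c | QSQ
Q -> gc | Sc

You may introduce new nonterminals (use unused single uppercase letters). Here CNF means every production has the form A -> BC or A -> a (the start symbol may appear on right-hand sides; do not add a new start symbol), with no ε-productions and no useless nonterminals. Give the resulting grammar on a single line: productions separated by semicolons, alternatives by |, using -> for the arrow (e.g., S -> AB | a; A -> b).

Nullable: {M}; after ε-elimination: S -> Sc | cc | ScM; M -> c | QSQ; Q -> Sc | gc.
No unit productions to eliminate.
TERM: introduce A -> c, B -> g and substitute in every rule of length ≥2.
BIN: M -> QSQ becomes M -> QC, C -> SQ; S -> SAM becomes S -> SD, D -> AM.

S -> AA | SA | SD; A -> c; B -> g; C -> SQ; D -> AM; M -> c | QC; Q -> BA | SA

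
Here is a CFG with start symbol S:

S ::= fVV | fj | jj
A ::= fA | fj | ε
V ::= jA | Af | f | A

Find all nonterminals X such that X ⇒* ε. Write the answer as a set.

{A, V}

Directly nullable (have an ε-rule): {A}.
V is nullable via V -> A (every symbol on the right is already known nullable).
Not nullable: S — each has a terminal in every rule's right-hand side or depends on a non-nullable symbol.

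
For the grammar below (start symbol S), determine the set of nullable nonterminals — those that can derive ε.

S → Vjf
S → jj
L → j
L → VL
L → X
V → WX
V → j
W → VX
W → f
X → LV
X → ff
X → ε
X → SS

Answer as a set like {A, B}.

Directly nullable (have an ε-rule): {X}.
L is nullable via L -> X (every symbol on the right is already known nullable).
Not nullable: S, V, W — each has a terminal in every rule's right-hand side or depends on a non-nullable symbol.

{L, X}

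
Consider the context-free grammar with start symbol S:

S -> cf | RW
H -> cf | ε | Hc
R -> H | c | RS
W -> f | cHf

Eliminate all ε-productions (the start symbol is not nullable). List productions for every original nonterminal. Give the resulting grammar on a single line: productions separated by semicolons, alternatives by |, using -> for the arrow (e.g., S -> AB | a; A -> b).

Nullable set: {H, R}.
S -> RW: R nullable, giving RW | W.
Drop H -> ε.
H -> Hc: H nullable, giving Hc | c.
R -> H: H nullable, giving H.
R -> RS: R nullable, giving RS | S.
W -> cHf: H nullable, giving cHf | cf.
Unchanged (no nullable symbols): S -> cf; H -> cf; R -> c; W -> f.

S -> W | RW | cf; H -> c | Hc | cf; R -> H | S | c | RS; W -> f | cf | cHf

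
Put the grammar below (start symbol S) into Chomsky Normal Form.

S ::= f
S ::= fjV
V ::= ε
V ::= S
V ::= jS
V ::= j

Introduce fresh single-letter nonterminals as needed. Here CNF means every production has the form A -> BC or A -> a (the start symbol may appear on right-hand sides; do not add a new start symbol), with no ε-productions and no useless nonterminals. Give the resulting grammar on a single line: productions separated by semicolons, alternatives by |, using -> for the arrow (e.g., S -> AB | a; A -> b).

Nullable: {V}; after ε-elimination: S -> f | fj | fjV; V -> S | j | jS.
After unit-elimination: S -> f | fj | fjV; V -> f | j | fj | jS | fjV.
TERM: introduce A -> f, B -> j and substitute in every rule of length ≥2.
BIN: S -> ABV becomes S -> AC, C -> BV; V -> ABV becomes V -> AD, D -> BV.

S -> f | AB | AC; A -> f; B -> j; C -> BV; D -> BV; V -> f | j | AB | AD | BS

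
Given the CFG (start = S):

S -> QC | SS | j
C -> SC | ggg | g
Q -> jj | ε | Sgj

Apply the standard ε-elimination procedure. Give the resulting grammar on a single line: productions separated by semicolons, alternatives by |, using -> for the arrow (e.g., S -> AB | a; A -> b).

S -> C | j | QC | SS; C -> g | SC | ggg; Q -> jj | Sgj

Nullable set: {Q}.
S -> QC: Q nullable, giving C | QC.
Drop Q -> ε.
Unchanged (no nullable symbols): S -> SS; S -> j; C -> SC; C -> g; C -> ggg; Q -> Sgj; Q -> jj.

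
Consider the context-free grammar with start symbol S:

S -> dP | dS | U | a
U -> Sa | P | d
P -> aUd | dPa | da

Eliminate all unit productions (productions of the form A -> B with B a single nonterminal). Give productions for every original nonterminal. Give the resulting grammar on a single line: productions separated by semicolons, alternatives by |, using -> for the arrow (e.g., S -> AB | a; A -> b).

S -> a | d | Sa | dP | dS | da | aUd | dPa; P -> da | aUd | dPa; U -> d | Sa | da | aUd | dPa

Unit productions: S->U, U->P.
Unit pairs (A ⇒* B via units): (S,P), (S,U), (U,P).
S: inherits non-unit rules of {P, S, U} → Sa | a | aUd | d | dP | dPa | dS | da.
P: inherits non-unit rules of {P} → aUd | dPa | da.
U: inherits non-unit rules of {P, U} → Sa | aUd | d | dPa | da.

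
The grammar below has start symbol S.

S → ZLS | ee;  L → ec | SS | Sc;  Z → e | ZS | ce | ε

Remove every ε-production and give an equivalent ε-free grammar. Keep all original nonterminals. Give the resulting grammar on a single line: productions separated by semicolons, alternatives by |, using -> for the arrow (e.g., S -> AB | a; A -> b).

Nullable set: {Z}.
S -> ZLS: Z nullable, giving LS | ZLS.
Drop Z -> ε.
Z -> ZS: Z nullable, giving S | ZS.
Unchanged (no nullable symbols): S -> ee; L -> SS; L -> Sc; L -> ec; Z -> ce; Z -> e.

S -> LS | ee | ZLS; L -> SS | Sc | ec; Z -> S | e | ZS | ce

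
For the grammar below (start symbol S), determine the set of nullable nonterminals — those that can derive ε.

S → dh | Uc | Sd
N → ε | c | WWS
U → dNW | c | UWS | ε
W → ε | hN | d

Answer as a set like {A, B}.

Directly nullable (have an ε-rule): {N, U, W}.
Not nullable: S — each has a terminal in every rule's right-hand side or depends on a non-nullable symbol.

{N, U, W}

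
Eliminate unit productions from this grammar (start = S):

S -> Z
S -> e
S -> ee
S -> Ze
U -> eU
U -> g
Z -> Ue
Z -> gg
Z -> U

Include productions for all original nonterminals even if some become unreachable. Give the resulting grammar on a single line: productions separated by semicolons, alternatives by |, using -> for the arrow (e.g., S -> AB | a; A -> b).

Unit productions: S->Z, Z->U.
Unit pairs (A ⇒* B via units): (S,U), (S,Z), (Z,U).
S: inherits non-unit rules of {S, U, Z} → Ue | Ze | e | eU | ee | g | gg.
U: inherits non-unit rules of {U} → eU | g.
Z: inherits non-unit rules of {U, Z} → Ue | eU | g | gg.

S -> e | g | Ue | Ze | eU | ee | gg; U -> g | eU; Z -> g | Ue | eU | gg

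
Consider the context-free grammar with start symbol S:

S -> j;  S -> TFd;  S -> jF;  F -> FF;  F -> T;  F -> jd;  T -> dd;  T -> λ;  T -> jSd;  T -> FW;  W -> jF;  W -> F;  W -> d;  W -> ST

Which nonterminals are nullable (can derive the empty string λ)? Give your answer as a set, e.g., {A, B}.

{F, T, W}

Directly nullable (have an ε-rule): {T}.
F is nullable via F -> T (every symbol on the right is already known nullable).
W is nullable via W -> F (every symbol on the right is already known nullable).
Not nullable: S — each has a terminal in every rule's right-hand side or depends on a non-nullable symbol.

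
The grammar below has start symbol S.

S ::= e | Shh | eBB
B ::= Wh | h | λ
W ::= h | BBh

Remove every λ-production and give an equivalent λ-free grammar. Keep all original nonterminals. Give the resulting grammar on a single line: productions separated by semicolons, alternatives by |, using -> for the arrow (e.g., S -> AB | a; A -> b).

Nullable set: {B}.
S -> eBB: B, B nullable, giving e | eB | eBB.
Drop B -> λ.
W -> BBh: B, B nullable, giving BBh | Bh | h.
Unchanged (no nullable symbols): S -> Shh; S -> e; B -> Wh; B -> h; W -> h.

S -> e | eB | Shh | eBB; B -> h | Wh; W -> h | Bh | BBh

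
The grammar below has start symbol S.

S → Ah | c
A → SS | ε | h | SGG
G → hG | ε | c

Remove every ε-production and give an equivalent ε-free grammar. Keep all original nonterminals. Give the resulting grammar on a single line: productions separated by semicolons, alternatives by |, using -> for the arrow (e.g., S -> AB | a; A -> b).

S -> c | h | Ah; A -> S | h | SG | SS | SGG; G -> c | h | hG

Nullable set: {A, G}.
S -> Ah: A nullable, giving Ah | h.
Drop A -> ε.
A -> SGG: G, G nullable, giving S | SG | SGG.
Drop G -> ε.
G -> hG: G nullable, giving h | hG.
Unchanged (no nullable symbols): S -> c; A -> SS; A -> h; G -> c.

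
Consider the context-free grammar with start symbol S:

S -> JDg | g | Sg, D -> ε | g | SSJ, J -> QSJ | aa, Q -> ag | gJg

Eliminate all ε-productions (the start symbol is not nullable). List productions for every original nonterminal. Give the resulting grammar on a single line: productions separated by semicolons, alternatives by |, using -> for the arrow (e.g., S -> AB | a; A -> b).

S -> g | Jg | Sg | JDg; D -> g | SSJ; J -> aa | QSJ; Q -> ag | gJg

Nullable set: {D}.
S -> JDg: D nullable, giving JDg | Jg.
Drop D -> ε.
Unchanged (no nullable symbols): S -> Sg; S -> g; D -> SSJ; D -> g; J -> QSJ; J -> aa; Q -> ag; Q -> gJg.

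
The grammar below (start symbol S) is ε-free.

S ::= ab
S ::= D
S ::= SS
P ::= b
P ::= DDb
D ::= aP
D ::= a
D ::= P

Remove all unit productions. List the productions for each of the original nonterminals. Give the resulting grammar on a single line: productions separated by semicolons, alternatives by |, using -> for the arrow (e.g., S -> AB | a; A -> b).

S -> a | b | SS | aP | ab | DDb; D -> a | b | aP | DDb; P -> b | DDb

Unit productions: D->P, S->D.
Unit pairs (A ⇒* B via units): (D,P), (S,D), (S,P).
S: inherits non-unit rules of {D, P, S} → DDb | SS | a | aP | ab | b.
D: inherits non-unit rules of {D, P} → DDb | a | aP | b.
P: inherits non-unit rules of {P} → DDb | b.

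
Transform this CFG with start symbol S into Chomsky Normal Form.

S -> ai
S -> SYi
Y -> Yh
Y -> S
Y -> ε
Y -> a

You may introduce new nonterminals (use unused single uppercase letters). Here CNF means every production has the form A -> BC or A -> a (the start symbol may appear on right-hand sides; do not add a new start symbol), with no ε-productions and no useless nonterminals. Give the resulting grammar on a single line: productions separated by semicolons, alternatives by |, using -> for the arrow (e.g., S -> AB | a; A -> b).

Nullable: {Y}; after ε-elimination: S -> Si | ai | SYi; Y -> S | a | h | Yh.
After unit-elimination: S -> Si | ai | SYi; Y -> a | h | Si | Yh | ai | SYi.
TERM: introduce B -> a, C -> h, A -> i and substitute in every rule of length ≥2.
BIN: S -> SYA becomes S -> SD, D -> YA; Y -> SYA becomes Y -> SE, E -> YA.

S -> BA | SA | SD; A -> i; B -> a; C -> h; D -> YA; E -> YA; Y -> a | h | BA | SA | SE | YC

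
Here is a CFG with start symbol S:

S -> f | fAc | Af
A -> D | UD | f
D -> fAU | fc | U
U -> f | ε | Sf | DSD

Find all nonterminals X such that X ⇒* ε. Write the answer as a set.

{A, D, U}

Directly nullable (have an ε-rule): {U}.
D is nullable via D -> U (every symbol on the right is already known nullable).
A is nullable via A -> D (every symbol on the right is already known nullable).
Not nullable: S — each has a terminal in every rule's right-hand side or depends on a non-nullable symbol.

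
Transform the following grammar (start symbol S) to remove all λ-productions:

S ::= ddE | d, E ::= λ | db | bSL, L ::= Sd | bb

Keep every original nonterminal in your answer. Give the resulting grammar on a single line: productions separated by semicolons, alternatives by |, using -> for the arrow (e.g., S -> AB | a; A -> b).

S -> d | dd | ddE; E -> db | bSL; L -> Sd | bb

Nullable set: {E}.
S -> ddE: E nullable, giving dd | ddE.
Drop E -> λ.
Unchanged (no nullable symbols): S -> d; E -> bSL; E -> db; L -> Sd; L -> bb.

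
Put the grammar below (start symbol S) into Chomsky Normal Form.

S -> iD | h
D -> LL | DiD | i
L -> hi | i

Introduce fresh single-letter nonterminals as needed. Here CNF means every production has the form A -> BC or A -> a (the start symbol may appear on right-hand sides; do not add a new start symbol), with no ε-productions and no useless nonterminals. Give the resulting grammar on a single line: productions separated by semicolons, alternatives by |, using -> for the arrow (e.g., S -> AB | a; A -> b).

No ε-productions.
No unit productions to eliminate.
TERM: introduce B -> h, A -> i and substitute in every rule of length ≥2.
BIN: D -> DAD becomes D -> DC, C -> AD.

S -> h | AD; A -> i; B -> h; C -> AD; D -> i | DC | LL; L -> i | BA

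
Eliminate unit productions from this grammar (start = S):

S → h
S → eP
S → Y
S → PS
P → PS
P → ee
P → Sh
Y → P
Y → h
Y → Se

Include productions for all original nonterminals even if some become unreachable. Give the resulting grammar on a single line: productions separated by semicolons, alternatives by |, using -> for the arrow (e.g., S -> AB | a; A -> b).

Unit productions: S->Y, Y->P.
Unit pairs (A ⇒* B via units): (S,P), (S,Y), (Y,P).
S: inherits non-unit rules of {P, S, Y} → PS | Se | Sh | eP | ee | h.
P: inherits non-unit rules of {P} → PS | Sh | ee.
Y: inherits non-unit rules of {P, Y} → PS | Se | Sh | ee | h.

S -> h | PS | Se | Sh | eP | ee; P -> PS | Sh | ee; Y -> h | PS | Se | Sh | ee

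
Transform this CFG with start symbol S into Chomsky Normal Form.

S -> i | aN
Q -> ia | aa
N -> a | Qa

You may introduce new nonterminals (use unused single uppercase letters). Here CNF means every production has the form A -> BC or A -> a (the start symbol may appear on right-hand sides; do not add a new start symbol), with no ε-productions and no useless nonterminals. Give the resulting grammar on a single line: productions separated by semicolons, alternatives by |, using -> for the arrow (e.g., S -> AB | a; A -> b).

S -> i | AN; A -> a; B -> i; N -> a | QA; Q -> AA | BA

No ε-productions.
No unit productions to eliminate.
TERM: introduce A -> a, B -> i and substitute in every rule of length ≥2.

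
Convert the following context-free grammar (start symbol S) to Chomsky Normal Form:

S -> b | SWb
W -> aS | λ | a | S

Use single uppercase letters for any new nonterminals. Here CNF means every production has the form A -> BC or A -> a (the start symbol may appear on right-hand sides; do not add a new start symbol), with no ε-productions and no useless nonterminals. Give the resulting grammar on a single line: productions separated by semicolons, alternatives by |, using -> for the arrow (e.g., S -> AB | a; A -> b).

Nullable: {W}; after ε-elimination: S -> b | Sb | SWb; W -> S | a | aS.
After unit-elimination: S -> b | Sb | SWb; W -> a | b | Sb | aS | SWb.
TERM: introduce B -> a, A -> b and substitute in every rule of length ≥2.
BIN: S -> SWA becomes S -> SC, C -> WA; W -> SWA becomes W -> SD, D -> WA.

S -> b | SA | SC; A -> b; B -> a; C -> WA; D -> WA; W -> a | b | BS | SA | SD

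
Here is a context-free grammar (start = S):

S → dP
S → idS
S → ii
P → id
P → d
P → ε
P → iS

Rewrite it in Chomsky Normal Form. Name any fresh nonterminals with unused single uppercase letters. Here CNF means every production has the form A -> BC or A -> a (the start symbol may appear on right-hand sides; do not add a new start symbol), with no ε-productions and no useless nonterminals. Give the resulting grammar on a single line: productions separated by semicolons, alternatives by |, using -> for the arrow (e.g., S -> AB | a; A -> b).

Nullable: {P}; after ε-elimination: S -> d | dP | ii | idS; P -> d | iS | id.
No unit productions to eliminate.
TERM: introduce B -> d, A -> i and substitute in every rule of length ≥2.
BIN: S -> ABS becomes S -> AC, C -> BS.

S -> d | AA | AC | BP; A -> i; B -> d; C -> BS; P -> d | AB | AS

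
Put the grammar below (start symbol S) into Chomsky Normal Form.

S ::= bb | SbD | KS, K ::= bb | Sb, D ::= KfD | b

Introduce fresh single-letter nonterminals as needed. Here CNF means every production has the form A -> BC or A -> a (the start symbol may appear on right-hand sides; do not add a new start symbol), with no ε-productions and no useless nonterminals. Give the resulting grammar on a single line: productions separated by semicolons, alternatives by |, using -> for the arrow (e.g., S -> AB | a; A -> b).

S -> BB | KS | SE; A -> f; B -> b; C -> AD; D -> b | KC; E -> BD; K -> BB | SB

No ε-productions.
No unit productions to eliminate.
TERM: introduce B -> b, A -> f and substitute in every rule of length ≥2.
BIN: D -> KAD becomes D -> KC, C -> AD; S -> SBD becomes S -> SE, E -> BD.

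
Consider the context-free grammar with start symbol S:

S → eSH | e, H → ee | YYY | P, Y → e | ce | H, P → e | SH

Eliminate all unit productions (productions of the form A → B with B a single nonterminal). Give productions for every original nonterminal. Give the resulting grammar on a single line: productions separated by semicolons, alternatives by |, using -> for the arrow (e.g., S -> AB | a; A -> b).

S -> e | eSH; H -> e | SH | ee | YYY; P -> e | SH; Y -> e | SH | ce | ee | YYY

Unit productions: H->P, Y->H.
Unit pairs (A ⇒* B via units): (H,P), (Y,H), (Y,P).
S: inherits non-unit rules of {S} → e | eSH.
H: inherits non-unit rules of {H, P} → SH | YYY | e | ee.
P: inherits non-unit rules of {P} → SH | e.
Y: inherits non-unit rules of {H, P, Y} → SH | YYY | ce | e | ee.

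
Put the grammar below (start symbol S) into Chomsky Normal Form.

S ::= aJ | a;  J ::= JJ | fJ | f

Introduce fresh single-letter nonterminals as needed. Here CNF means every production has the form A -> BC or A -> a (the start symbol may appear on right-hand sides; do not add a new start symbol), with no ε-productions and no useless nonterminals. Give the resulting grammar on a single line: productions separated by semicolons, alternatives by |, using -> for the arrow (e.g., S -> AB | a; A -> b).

No ε-productions.
No unit productions to eliminate.
TERM: introduce B -> a, A -> f and substitute in every rule of length ≥2.

S -> a | BJ; A -> f; B -> a; J -> f | AJ | JJ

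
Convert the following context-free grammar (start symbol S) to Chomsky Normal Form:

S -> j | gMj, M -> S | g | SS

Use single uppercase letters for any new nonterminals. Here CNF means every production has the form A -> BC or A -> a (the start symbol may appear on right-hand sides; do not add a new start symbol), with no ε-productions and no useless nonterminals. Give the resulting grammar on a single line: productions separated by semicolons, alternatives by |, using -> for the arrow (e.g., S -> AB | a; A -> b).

S -> j | AD; A -> g; B -> j; C -> MB; D -> MB; M -> g | j | AC | SS

No ε-productions.
After unit-elimination: S -> j | gMj; M -> g | j | SS | gMj.
TERM: introduce A -> g, B -> j and substitute in every rule of length ≥2.
BIN: M -> AMB becomes M -> AC, C -> MB; S -> AMB becomes S -> AD, D -> MB.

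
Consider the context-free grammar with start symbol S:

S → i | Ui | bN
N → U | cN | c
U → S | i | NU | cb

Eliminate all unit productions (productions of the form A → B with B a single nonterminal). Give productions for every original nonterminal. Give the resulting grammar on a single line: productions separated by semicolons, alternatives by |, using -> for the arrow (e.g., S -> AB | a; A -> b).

S -> i | Ui | bN; N -> c | i | NU | Ui | bN | cN | cb; U -> i | NU | Ui | bN | cb

Unit productions: N->U, U->S.
Unit pairs (A ⇒* B via units): (N,S), (N,U), (U,S).
S: inherits non-unit rules of {S} → Ui | bN | i.
N: inherits non-unit rules of {N, S, U} → NU | Ui | bN | c | cN | cb | i.
U: inherits non-unit rules of {S, U} → NU | Ui | bN | cb | i.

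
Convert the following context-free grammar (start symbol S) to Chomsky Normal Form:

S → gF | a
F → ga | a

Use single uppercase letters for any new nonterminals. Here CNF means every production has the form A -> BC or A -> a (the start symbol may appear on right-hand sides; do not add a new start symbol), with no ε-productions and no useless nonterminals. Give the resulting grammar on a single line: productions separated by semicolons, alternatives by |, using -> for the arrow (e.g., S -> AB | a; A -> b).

No ε-productions.
No unit productions to eliminate.
TERM: introduce B -> a, A -> g and substitute in every rule of length ≥2.

S -> a | AF; A -> g; B -> a; F -> a | AB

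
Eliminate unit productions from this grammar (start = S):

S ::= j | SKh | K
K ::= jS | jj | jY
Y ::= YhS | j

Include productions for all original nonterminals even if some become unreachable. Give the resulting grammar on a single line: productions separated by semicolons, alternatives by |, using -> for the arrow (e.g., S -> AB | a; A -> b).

S -> j | jS | jY | jj | SKh; K -> jS | jY | jj; Y -> j | YhS

Unit productions: S->K.
Unit pairs (A ⇒* B via units): (S,K).
S: inherits non-unit rules of {K, S} → SKh | j | jS | jY | jj.
K: inherits non-unit rules of {K} → jS | jY | jj.
Y: inherits non-unit rules of {Y} → YhS | j.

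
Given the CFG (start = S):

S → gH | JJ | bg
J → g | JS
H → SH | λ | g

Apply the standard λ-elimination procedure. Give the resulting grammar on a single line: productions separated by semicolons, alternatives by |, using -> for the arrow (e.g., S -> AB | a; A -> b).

S -> g | JJ | bg | gH; H -> S | g | SH; J -> g | JS

Nullable set: {H}.
S -> gH: H nullable, giving g | gH.
Drop H -> λ.
H -> SH: H nullable, giving S | SH.
Unchanged (no nullable symbols): S -> JJ; S -> bg; H -> g; J -> JS; J -> g.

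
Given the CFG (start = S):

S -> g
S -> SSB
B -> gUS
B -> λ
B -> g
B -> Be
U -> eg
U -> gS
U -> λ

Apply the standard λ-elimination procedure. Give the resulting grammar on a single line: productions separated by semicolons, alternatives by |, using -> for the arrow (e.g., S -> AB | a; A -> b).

S -> g | SS | SSB; B -> e | g | Be | gS | gUS; U -> eg | gS

Nullable set: {B, U}.
S -> SSB: B nullable, giving SS | SSB.
Drop B -> λ.
B -> Be: B nullable, giving Be | e.
B -> gUS: U nullable, giving gS | gUS.
Drop U -> λ.
Unchanged (no nullable symbols): S -> g; B -> g; U -> eg; U -> gS.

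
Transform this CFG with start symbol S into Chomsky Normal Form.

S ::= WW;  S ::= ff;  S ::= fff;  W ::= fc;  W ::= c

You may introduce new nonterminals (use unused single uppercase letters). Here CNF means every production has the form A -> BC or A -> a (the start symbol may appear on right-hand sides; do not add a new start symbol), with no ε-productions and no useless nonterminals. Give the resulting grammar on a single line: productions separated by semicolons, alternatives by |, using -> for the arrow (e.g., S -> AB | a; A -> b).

No ε-productions.
No unit productions to eliminate.
TERM: introduce B -> c, A -> f and substitute in every rule of length ≥2.
BIN: S -> AAA becomes S -> AC, C -> AA.

S -> AA | AC | WW; A -> f; B -> c; C -> AA; W -> c | AB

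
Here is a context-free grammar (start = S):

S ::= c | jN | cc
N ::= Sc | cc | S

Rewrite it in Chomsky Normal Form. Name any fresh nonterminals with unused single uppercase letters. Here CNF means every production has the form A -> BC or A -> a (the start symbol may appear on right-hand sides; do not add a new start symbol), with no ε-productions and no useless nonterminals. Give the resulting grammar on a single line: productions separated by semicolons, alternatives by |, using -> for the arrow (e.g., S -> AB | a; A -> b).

No ε-productions.
After unit-elimination: S -> c | cc | jN; N -> c | Sc | cc | jN.
TERM: introduce A -> c, B -> j and substitute in every rule of length ≥2.

S -> c | AA | BN; A -> c; B -> j; N -> c | AA | BN | SA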